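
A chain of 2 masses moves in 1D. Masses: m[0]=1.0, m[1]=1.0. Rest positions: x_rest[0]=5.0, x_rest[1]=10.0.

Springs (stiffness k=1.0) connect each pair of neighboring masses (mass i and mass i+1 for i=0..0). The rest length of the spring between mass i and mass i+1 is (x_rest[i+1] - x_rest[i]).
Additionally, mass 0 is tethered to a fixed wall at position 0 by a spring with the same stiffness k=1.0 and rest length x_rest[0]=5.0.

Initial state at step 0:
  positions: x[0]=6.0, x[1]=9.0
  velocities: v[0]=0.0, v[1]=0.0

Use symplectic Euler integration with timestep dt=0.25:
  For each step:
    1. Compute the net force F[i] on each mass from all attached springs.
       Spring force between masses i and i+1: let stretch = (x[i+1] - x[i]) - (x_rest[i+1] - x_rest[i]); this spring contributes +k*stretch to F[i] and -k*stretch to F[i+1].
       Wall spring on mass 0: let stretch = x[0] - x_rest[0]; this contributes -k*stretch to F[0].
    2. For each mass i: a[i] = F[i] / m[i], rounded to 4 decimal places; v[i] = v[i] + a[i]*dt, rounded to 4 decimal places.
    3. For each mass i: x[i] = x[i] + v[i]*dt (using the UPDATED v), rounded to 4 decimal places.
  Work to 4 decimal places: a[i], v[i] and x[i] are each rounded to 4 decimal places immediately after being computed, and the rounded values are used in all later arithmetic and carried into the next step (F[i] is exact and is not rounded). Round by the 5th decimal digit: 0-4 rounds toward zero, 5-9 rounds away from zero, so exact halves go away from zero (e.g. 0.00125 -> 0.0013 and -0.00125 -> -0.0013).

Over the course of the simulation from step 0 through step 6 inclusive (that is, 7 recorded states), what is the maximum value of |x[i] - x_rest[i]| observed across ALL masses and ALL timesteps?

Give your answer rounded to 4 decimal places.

Step 0: x=[6.0000 9.0000] v=[0.0000 0.0000]
Step 1: x=[5.8125 9.1250] v=[-0.7500 0.5000]
Step 2: x=[5.4688 9.3555] v=[-1.3750 0.9219]
Step 3: x=[5.0262 9.6556] v=[-1.7705 1.2002]
Step 4: x=[4.5588 9.9788] v=[-1.8697 1.2929]
Step 5: x=[4.1452 10.2758] v=[-1.6544 1.1879]
Step 6: x=[3.8557 10.5021] v=[-1.1581 0.9053]
Max displacement = 1.1443

Answer: 1.1443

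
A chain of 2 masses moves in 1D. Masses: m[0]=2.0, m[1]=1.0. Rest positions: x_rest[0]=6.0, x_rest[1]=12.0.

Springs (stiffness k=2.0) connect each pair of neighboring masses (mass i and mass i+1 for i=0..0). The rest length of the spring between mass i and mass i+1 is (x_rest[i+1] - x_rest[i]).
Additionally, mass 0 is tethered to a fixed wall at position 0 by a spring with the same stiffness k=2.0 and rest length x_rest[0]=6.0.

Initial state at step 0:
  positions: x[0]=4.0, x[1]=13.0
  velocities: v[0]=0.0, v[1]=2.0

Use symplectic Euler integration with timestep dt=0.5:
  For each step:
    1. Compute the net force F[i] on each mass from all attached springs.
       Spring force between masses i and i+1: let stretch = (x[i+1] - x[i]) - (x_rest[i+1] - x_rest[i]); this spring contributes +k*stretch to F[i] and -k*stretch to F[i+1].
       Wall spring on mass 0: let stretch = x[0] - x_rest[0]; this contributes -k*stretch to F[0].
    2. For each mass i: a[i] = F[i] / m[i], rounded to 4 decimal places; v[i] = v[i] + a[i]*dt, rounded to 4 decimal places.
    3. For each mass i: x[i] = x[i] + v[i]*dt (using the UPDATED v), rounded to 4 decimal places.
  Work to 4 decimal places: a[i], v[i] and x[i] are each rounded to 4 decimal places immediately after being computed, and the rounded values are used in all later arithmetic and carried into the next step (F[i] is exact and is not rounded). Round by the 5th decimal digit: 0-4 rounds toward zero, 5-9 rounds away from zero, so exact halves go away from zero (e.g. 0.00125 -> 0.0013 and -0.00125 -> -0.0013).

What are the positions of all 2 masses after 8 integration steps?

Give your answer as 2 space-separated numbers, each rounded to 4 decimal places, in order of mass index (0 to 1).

Answer: 6.7496 12.9493

Derivation:
Step 0: x=[4.0000 13.0000] v=[0.0000 2.0000]
Step 1: x=[5.2500 12.5000] v=[2.5000 -1.0000]
Step 2: x=[7.0000 11.3750] v=[3.5000 -2.2500]
Step 3: x=[8.0938 11.0625] v=[2.1875 -0.6250]
Step 4: x=[7.9063 12.2657] v=[-0.3751 2.4063]
Step 5: x=[6.8320 14.2892] v=[-2.1486 4.0469]
Step 6: x=[5.9140 15.5841] v=[-1.8360 2.5897]
Step 7: x=[5.9351 15.0439] v=[0.0421 -1.0804]
Step 8: x=[6.7496 12.9493] v=[1.6290 -4.1892]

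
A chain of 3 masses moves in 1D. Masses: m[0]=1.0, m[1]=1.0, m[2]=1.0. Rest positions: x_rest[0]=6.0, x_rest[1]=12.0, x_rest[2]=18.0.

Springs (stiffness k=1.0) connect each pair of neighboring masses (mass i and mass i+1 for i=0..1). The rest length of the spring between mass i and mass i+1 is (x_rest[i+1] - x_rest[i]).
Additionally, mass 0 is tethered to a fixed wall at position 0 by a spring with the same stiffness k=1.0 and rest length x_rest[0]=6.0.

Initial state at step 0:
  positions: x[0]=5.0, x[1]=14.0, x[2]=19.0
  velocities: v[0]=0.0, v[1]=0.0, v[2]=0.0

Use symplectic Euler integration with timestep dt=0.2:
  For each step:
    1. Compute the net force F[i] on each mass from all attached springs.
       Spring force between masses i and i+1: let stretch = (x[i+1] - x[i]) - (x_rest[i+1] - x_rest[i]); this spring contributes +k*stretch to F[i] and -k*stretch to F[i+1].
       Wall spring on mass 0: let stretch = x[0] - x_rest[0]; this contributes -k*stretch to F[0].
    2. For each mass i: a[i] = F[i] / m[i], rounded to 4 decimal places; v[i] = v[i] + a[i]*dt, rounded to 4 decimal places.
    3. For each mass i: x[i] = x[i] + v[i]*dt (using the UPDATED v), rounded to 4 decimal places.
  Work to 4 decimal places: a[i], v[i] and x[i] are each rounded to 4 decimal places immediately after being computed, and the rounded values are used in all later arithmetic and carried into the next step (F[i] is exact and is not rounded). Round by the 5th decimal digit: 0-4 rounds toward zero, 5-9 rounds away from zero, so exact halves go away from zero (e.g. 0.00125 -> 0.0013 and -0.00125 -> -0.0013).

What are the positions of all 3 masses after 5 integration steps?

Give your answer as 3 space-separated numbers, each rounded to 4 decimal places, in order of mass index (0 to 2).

Answer: 6.7917 12.2541 19.3510

Derivation:
Step 0: x=[5.0000 14.0000 19.0000] v=[0.0000 0.0000 0.0000]
Step 1: x=[5.1600 13.8400 19.0400] v=[0.8000 -0.8000 0.2000]
Step 2: x=[5.4608 13.5408 19.1120] v=[1.5040 -1.4960 0.3600]
Step 3: x=[5.8664 13.1412 19.2012] v=[2.0278 -1.9978 0.4458]
Step 4: x=[6.3283 12.6930 19.2880] v=[2.3095 -2.2408 0.4338]
Step 5: x=[6.7917 12.2541 19.3510] v=[2.3168 -2.1947 0.3148]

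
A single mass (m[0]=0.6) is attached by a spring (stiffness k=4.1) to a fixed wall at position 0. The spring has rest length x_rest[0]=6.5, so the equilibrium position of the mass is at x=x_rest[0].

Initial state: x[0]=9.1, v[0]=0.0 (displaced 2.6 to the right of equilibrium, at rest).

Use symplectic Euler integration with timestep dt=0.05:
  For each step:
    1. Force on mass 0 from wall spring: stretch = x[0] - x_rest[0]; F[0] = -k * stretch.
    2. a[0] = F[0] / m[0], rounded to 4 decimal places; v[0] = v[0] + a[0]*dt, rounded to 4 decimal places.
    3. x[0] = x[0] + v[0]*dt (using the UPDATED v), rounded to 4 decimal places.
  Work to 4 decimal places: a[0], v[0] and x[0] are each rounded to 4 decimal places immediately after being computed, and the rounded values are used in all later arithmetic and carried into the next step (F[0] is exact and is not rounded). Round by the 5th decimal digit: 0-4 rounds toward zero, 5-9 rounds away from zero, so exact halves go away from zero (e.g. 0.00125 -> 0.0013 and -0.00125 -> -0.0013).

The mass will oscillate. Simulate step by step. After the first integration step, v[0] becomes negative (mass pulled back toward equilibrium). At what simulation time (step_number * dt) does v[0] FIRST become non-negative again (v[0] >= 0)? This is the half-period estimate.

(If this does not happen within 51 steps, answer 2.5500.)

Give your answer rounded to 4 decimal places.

Step 0: x=[9.1000] v=[0.0000]
Step 1: x=[9.0556] v=[-0.8883]
Step 2: x=[8.9675] v=[-1.7615]
Step 3: x=[8.8373] v=[-2.6046]
Step 4: x=[8.6671] v=[-3.4032]
Step 5: x=[8.4599] v=[-4.1436]
Step 6: x=[8.2192] v=[-4.8132]
Step 7: x=[7.9492] v=[-5.4006]
Step 8: x=[7.6544] v=[-5.8957]
Step 9: x=[7.3399] v=[-6.2901]
Step 10: x=[7.0110] v=[-6.5771]
Step 11: x=[6.6734] v=[-6.7517]
Step 12: x=[6.3329] v=[-6.8109]
Step 13: x=[5.9952] v=[-6.7538]
Step 14: x=[5.6661] v=[-6.5813]
Step 15: x=[5.3513] v=[-6.2964]
Step 16: x=[5.0561] v=[-5.9039]
Step 17: x=[4.7856] v=[-5.4106]
Step 18: x=[4.5444] v=[-4.8248]
Step 19: x=[4.3366] v=[-4.1566]
Step 20: x=[4.1657] v=[-3.4174]
Step 21: x=[4.0347] v=[-2.6198]
Step 22: x=[3.9458] v=[-1.7775]
Step 23: x=[3.9006] v=[-0.9048]
Step 24: x=[3.8998] v=[-0.0167]
Step 25: x=[3.9434] v=[0.8717]
First v>=0 after going negative at step 25, time=1.2500

Answer: 1.2500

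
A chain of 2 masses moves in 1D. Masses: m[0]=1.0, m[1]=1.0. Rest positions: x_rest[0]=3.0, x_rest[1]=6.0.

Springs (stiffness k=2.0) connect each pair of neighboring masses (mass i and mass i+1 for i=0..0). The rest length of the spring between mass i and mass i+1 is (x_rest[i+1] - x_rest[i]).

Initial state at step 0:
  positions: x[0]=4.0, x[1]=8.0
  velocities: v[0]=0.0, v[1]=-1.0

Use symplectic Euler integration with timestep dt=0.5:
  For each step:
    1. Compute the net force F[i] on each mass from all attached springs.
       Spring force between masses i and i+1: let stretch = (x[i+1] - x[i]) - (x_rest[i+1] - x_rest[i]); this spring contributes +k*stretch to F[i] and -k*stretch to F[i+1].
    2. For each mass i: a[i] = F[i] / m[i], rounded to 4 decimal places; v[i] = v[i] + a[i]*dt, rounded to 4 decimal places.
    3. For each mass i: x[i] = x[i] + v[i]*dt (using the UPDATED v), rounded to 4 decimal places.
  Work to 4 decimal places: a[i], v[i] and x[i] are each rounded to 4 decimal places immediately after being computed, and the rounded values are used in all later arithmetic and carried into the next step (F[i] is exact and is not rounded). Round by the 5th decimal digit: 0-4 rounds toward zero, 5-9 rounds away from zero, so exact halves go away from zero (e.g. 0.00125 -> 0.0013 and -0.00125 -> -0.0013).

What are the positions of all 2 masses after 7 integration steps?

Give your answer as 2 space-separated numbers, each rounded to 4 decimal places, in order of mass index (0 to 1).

Step 0: x=[4.0000 8.0000] v=[0.0000 -1.0000]
Step 1: x=[4.5000 7.0000] v=[1.0000 -2.0000]
Step 2: x=[4.7500 6.2500] v=[0.5000 -1.5000]
Step 3: x=[4.2500 6.2500] v=[-1.0000 0.0000]
Step 4: x=[3.2500 6.7500] v=[-2.0000 1.0000]
Step 5: x=[2.5000 7.0000] v=[-1.5000 0.5000]
Step 6: x=[2.5000 6.5000] v=[0.0000 -1.0000]
Step 7: x=[3.0000 5.5000] v=[1.0000 -2.0000]

Answer: 3.0000 5.5000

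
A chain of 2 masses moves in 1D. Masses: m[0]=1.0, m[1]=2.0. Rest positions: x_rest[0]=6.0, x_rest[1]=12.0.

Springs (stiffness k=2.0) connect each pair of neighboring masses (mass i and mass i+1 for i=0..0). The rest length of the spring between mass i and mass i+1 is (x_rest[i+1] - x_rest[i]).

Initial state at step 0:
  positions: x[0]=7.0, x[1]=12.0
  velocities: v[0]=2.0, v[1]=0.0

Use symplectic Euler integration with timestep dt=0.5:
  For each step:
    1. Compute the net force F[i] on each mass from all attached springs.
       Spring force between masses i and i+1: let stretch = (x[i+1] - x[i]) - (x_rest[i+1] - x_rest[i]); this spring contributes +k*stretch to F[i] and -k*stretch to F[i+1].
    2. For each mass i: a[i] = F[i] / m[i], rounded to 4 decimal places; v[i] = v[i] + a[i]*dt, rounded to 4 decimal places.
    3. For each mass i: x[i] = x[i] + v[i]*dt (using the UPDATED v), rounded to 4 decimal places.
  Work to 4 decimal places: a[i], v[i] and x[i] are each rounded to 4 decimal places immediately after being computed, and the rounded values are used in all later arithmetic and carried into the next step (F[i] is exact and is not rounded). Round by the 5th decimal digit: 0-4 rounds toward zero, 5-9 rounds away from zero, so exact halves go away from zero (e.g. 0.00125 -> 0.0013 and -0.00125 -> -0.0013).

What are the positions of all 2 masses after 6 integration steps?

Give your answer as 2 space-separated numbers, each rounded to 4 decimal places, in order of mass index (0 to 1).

Answer: 8.3220 14.3393

Derivation:
Step 0: x=[7.0000 12.0000] v=[2.0000 0.0000]
Step 1: x=[7.5000 12.2500] v=[1.0000 0.5000]
Step 2: x=[7.3750 12.8125] v=[-0.2500 1.1250]
Step 3: x=[6.9688 13.5157] v=[-0.8125 1.4063]
Step 4: x=[6.8360 14.0822] v=[-0.2656 1.1329]
Step 5: x=[7.3263 14.3371] v=[0.9806 0.5098]
Step 6: x=[8.3220 14.3393] v=[1.9914 0.0044]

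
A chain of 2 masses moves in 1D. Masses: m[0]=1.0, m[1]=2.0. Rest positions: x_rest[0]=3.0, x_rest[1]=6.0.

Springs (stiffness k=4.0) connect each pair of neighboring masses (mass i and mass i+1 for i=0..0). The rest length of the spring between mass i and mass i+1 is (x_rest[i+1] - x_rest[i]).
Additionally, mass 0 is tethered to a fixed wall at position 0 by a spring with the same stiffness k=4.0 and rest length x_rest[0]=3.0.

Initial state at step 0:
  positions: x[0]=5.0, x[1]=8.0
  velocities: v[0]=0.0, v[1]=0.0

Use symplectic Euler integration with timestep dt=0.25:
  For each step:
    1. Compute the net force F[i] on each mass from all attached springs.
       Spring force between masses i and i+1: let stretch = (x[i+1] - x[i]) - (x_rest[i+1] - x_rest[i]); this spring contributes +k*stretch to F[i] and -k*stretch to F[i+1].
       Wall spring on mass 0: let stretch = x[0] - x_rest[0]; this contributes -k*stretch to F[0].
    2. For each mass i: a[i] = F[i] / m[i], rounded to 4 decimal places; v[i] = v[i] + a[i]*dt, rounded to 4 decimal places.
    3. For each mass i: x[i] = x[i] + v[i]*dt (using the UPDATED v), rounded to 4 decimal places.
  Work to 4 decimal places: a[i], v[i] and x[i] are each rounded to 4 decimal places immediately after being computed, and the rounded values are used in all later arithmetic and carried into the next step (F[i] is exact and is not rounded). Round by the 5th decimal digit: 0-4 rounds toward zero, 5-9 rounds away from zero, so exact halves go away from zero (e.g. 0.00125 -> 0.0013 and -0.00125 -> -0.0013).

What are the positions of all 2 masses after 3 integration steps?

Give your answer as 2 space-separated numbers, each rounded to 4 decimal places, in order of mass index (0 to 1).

Step 0: x=[5.0000 8.0000] v=[0.0000 0.0000]
Step 1: x=[4.5000 8.0000] v=[-2.0000 0.0000]
Step 2: x=[3.7500 7.9375] v=[-3.0000 -0.2500]
Step 3: x=[3.1094 7.7266] v=[-2.5625 -0.8438]

Answer: 3.1094 7.7266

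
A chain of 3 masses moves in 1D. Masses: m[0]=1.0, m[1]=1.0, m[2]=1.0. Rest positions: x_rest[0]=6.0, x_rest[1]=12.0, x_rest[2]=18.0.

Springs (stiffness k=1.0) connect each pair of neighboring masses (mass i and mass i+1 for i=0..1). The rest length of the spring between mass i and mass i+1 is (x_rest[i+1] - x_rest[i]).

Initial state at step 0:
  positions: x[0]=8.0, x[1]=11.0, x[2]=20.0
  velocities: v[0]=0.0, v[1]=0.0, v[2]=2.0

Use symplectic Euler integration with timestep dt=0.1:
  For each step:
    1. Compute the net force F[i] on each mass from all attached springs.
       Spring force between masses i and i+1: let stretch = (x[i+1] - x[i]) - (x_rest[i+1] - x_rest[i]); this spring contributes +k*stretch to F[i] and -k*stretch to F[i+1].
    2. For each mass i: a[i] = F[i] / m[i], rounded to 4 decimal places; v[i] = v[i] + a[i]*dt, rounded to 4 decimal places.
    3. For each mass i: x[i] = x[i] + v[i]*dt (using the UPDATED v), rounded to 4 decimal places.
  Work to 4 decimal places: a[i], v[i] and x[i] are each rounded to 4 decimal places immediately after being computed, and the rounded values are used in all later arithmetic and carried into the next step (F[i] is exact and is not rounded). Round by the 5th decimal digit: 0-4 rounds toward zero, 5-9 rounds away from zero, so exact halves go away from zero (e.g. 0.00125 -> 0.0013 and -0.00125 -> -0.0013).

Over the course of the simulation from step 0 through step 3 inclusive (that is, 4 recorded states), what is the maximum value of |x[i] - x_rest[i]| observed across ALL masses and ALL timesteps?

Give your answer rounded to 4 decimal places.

Answer: 2.4165

Derivation:
Step 0: x=[8.0000 11.0000 20.0000] v=[0.0000 0.0000 2.0000]
Step 1: x=[7.9700 11.0600 20.1700] v=[-0.3000 0.6000 1.7000]
Step 2: x=[7.9109 11.1802 20.3089] v=[-0.5910 1.2020 1.3890]
Step 3: x=[7.8245 11.3590 20.4165] v=[-0.8641 1.7879 1.0761]
Max displacement = 2.4165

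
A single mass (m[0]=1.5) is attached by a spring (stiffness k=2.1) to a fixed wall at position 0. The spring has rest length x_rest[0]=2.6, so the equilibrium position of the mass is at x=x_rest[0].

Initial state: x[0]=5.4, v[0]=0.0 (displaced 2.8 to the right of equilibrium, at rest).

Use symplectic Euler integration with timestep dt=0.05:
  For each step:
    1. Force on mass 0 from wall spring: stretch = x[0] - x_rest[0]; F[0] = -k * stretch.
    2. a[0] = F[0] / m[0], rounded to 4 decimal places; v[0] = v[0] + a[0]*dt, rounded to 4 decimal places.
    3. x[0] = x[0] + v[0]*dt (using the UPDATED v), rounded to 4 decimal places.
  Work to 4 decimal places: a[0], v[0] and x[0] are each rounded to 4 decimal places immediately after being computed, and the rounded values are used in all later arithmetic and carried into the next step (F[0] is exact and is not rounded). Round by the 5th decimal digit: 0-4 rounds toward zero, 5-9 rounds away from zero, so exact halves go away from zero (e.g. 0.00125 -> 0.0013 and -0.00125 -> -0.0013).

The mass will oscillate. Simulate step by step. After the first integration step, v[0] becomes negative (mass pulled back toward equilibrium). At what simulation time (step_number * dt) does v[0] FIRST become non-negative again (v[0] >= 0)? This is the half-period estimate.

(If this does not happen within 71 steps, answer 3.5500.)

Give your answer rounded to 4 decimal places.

Step 0: x=[5.4000] v=[0.0000]
Step 1: x=[5.3902] v=[-0.1960]
Step 2: x=[5.3706] v=[-0.3913]
Step 3: x=[5.3413] v=[-0.5852]
Step 4: x=[5.3024] v=[-0.7771]
Step 5: x=[5.2541] v=[-0.9663]
Step 6: x=[5.1965] v=[-1.1521]
Step 7: x=[5.1298] v=[-1.3339]
Step 8: x=[5.0543] v=[-1.5110]
Step 9: x=[4.9702] v=[-1.6828]
Step 10: x=[4.8778] v=[-1.8487]
Step 11: x=[4.7774] v=[-2.0081]
Step 12: x=[4.6694] v=[-2.1605]
Step 13: x=[4.5541] v=[-2.3054]
Step 14: x=[4.4320] v=[-2.4422]
Step 15: x=[4.3035] v=[-2.5704]
Step 16: x=[4.1690] v=[-2.6896]
Step 17: x=[4.0290] v=[-2.7994]
Step 18: x=[3.8840] v=[-2.8994]
Step 19: x=[3.7345] v=[-2.9893]
Step 20: x=[3.5811] v=[-3.0687]
Step 21: x=[3.4242] v=[-3.1374]
Step 22: x=[3.2644] v=[-3.1951]
Step 23: x=[3.1023] v=[-3.2416]
Step 24: x=[2.9385] v=[-3.2768]
Step 25: x=[2.7735] v=[-3.3005]
Step 26: x=[2.6079] v=[-3.3126]
Step 27: x=[2.4422] v=[-3.3132]
Step 28: x=[2.2771] v=[-3.3022]
Step 29: x=[2.1131] v=[-3.2796]
Step 30: x=[1.9508] v=[-3.2455]
Step 31: x=[1.7908] v=[-3.2001]
Step 32: x=[1.6336] v=[-3.1435]
Step 33: x=[1.4798] v=[-3.0759]
Step 34: x=[1.3299] v=[-2.9975]
Step 35: x=[1.1845] v=[-2.9086]
Step 36: x=[1.0440] v=[-2.8095]
Step 37: x=[0.9090] v=[-2.7006]
Step 38: x=[0.7799] v=[-2.5822]
Step 39: x=[0.6572] v=[-2.4548]
Step 40: x=[0.5413] v=[-2.3188]
Step 41: x=[0.4326] v=[-2.1747]
Step 42: x=[0.3315] v=[-2.0230]
Step 43: x=[0.2383] v=[-1.8642]
Step 44: x=[0.1534] v=[-1.6989]
Step 45: x=[0.0770] v=[-1.5276]
Step 46: x=[0.0095] v=[-1.3510]
Step 47: x=[-0.0490] v=[-1.1697]
Step 48: x=[-0.0982] v=[-0.9843]
Step 49: x=[-0.1380] v=[-0.7954]
Step 50: x=[-0.1682] v=[-0.6037]
Step 51: x=[-0.1887] v=[-0.4099]
Step 52: x=[-0.1994] v=[-0.2147]
Step 53: x=[-0.2003] v=[-0.0187]
Step 54: x=[-0.1914] v=[0.1773]
First v>=0 after going negative at step 54, time=2.7000

Answer: 2.7000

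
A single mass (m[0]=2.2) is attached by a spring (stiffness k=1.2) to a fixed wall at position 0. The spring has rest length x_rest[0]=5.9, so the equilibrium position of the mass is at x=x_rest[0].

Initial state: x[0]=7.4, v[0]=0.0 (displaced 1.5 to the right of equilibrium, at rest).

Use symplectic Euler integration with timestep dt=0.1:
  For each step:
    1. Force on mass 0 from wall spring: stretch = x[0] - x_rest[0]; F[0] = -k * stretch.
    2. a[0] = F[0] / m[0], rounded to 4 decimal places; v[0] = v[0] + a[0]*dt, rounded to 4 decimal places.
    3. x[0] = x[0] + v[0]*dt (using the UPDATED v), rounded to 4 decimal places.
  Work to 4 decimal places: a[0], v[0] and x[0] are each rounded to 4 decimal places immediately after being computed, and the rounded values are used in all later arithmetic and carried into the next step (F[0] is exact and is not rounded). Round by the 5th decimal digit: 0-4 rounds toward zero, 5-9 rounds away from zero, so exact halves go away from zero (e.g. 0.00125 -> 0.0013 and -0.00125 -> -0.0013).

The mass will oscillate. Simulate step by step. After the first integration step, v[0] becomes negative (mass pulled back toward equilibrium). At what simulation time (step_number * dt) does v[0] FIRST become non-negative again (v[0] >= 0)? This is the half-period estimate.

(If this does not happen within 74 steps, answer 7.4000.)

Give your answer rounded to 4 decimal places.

Answer: 4.3000

Derivation:
Step 0: x=[7.4000] v=[0.0000]
Step 1: x=[7.3918] v=[-0.0818]
Step 2: x=[7.3755] v=[-0.1632]
Step 3: x=[7.3511] v=[-0.2437]
Step 4: x=[7.3188] v=[-0.3229]
Step 5: x=[7.2788] v=[-0.4003]
Step 6: x=[7.2313] v=[-0.4755]
Step 7: x=[7.1765] v=[-0.5481]
Step 8: x=[7.1147] v=[-0.6177]
Step 9: x=[7.0463] v=[-0.6840]
Step 10: x=[6.9717] v=[-0.7465]
Step 11: x=[6.8912] v=[-0.8050]
Step 12: x=[6.8053] v=[-0.8591]
Step 13: x=[6.7145] v=[-0.9085]
Step 14: x=[6.6192] v=[-0.9529]
Step 15: x=[6.5200] v=[-0.9921]
Step 16: x=[6.4174] v=[-1.0259]
Step 17: x=[6.3120] v=[-1.0541]
Step 18: x=[6.2043] v=[-1.0766]
Step 19: x=[6.0950] v=[-1.0932]
Step 20: x=[5.9846] v=[-1.1038]
Step 21: x=[5.8738] v=[-1.1084]
Step 22: x=[5.7631] v=[-1.1070]
Step 23: x=[5.6532] v=[-1.0995]
Step 24: x=[5.5446] v=[-1.0860]
Step 25: x=[5.4379] v=[-1.0666]
Step 26: x=[5.3338] v=[-1.0414]
Step 27: x=[5.2328] v=[-1.0105]
Step 28: x=[5.1354] v=[-0.9741]
Step 29: x=[5.0422] v=[-0.9324]
Step 30: x=[4.9536] v=[-0.8856]
Step 31: x=[4.8702] v=[-0.8340]
Step 32: x=[4.7924] v=[-0.7778]
Step 33: x=[4.7207] v=[-0.7174]
Step 34: x=[4.6554] v=[-0.6531]
Step 35: x=[4.5969] v=[-0.5852]
Step 36: x=[4.5455] v=[-0.5141]
Step 37: x=[4.5015] v=[-0.4402]
Step 38: x=[4.4651] v=[-0.3639]
Step 39: x=[4.4365] v=[-0.2856]
Step 40: x=[4.4159] v=[-0.2058]
Step 41: x=[4.4034] v=[-0.1249]
Step 42: x=[4.3991] v=[-0.0433]
Step 43: x=[4.4030] v=[0.0386]
First v>=0 after going negative at step 43, time=4.3000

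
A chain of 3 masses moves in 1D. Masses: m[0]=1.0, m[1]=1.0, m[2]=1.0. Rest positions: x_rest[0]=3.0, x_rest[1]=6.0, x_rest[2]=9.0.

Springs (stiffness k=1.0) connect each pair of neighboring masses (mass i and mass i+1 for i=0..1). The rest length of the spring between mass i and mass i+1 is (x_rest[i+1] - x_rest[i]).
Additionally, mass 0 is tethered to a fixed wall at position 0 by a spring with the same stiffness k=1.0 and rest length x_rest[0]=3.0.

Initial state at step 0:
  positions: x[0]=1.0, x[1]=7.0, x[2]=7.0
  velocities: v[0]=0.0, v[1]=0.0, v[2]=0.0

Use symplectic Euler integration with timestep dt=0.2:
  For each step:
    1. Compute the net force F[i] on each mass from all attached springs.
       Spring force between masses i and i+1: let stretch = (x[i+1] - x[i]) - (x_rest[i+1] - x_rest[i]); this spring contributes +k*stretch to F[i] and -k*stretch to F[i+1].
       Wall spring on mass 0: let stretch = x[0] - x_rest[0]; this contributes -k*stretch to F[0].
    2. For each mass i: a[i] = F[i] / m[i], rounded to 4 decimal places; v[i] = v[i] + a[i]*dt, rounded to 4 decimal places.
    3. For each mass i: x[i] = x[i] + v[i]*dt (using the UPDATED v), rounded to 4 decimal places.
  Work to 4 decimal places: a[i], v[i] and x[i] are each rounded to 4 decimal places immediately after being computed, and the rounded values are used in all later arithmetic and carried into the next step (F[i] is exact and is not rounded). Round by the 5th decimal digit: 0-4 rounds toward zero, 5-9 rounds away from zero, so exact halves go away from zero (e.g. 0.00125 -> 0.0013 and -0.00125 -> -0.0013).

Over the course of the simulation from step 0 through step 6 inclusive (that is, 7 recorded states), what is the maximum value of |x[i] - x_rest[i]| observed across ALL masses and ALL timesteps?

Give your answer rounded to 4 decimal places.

Answer: 2.1259

Derivation:
Step 0: x=[1.0000 7.0000 7.0000] v=[0.0000 0.0000 0.0000]
Step 1: x=[1.2000 6.7600 7.1200] v=[1.0000 -1.2000 0.6000]
Step 2: x=[1.5744 6.3120 7.3456] v=[1.8720 -2.2400 1.1280]
Step 3: x=[2.0753 5.7158 7.6499] v=[2.5046 -2.9808 1.5213]
Step 4: x=[2.6388 5.0514 7.9968] v=[2.8176 -3.3221 1.7345]
Step 5: x=[3.1933 4.4083 8.3459] v=[2.7724 -3.2155 1.7454]
Step 6: x=[3.6686 3.8741 8.6575] v=[2.3767 -2.6710 1.5579]
Max displacement = 2.1259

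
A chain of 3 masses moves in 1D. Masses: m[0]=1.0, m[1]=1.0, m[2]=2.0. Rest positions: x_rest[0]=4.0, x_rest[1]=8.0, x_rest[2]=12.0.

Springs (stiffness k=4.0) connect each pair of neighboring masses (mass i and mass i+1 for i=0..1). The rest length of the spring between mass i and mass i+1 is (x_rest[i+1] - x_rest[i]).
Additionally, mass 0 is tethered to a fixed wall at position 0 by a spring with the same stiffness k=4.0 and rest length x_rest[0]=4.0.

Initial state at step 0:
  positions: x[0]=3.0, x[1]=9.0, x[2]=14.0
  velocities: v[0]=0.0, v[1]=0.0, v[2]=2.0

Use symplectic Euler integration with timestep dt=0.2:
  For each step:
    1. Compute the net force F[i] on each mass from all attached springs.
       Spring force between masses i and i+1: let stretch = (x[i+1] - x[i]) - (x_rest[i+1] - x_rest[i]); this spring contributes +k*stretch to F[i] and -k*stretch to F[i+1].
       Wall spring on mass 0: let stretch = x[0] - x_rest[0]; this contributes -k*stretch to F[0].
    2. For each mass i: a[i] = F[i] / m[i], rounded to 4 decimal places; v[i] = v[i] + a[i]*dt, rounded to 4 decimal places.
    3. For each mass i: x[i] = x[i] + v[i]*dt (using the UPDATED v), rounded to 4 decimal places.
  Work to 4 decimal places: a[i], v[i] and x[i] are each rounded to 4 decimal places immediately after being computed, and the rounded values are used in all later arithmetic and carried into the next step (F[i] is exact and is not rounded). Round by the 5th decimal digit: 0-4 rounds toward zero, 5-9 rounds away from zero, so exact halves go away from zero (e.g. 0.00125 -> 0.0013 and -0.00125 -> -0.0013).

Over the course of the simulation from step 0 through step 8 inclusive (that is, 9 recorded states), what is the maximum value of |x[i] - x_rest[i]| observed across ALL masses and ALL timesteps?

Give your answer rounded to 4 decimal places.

Step 0: x=[3.0000 9.0000 14.0000] v=[0.0000 0.0000 2.0000]
Step 1: x=[3.4800 8.8400 14.3200] v=[2.4000 -0.8000 1.6000]
Step 2: x=[4.2608 8.6992 14.5216] v=[3.9040 -0.7040 1.0080]
Step 3: x=[5.0700 8.7798 14.5774] v=[4.0461 0.4032 0.2790]
Step 4: x=[5.6616 9.1945 14.4894] v=[2.9579 2.0734 -0.4400]
Step 5: x=[5.9126 9.8911 14.2978] v=[1.2549 3.4830 -0.9580]
Step 6: x=[5.8541 10.6562 14.0737] v=[-0.2924 3.8256 -1.1207]
Step 7: x=[5.6273 11.1998 13.8962] v=[-1.1340 2.7179 -0.8877]
Step 8: x=[5.3917 11.2832 13.8229] v=[-1.1778 0.4170 -0.3663]
Max displacement = 3.2832

Answer: 3.2832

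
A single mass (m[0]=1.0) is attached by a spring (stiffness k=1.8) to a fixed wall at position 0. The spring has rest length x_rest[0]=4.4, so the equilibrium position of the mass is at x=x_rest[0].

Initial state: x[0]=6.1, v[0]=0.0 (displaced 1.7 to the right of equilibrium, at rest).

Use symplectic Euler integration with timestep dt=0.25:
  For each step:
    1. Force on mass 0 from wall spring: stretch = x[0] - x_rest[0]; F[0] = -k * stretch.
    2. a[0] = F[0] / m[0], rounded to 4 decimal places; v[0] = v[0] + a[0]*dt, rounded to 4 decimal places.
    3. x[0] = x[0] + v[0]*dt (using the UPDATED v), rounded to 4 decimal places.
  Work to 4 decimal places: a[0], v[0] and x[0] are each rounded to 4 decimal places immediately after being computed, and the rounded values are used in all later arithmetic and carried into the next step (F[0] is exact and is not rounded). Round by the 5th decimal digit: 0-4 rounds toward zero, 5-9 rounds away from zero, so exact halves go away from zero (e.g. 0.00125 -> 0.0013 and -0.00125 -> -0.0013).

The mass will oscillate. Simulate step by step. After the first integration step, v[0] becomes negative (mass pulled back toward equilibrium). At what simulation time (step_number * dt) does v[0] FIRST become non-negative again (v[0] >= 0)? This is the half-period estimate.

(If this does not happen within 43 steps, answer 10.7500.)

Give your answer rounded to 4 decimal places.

Answer: 2.5000

Derivation:
Step 0: x=[6.1000] v=[0.0000]
Step 1: x=[5.9088] v=[-0.7650]
Step 2: x=[5.5478] v=[-1.4440]
Step 3: x=[5.0577] v=[-1.9605]
Step 4: x=[4.4936] v=[-2.2565]
Step 5: x=[3.9190] v=[-2.2986]
Step 6: x=[3.3985] v=[-2.0822]
Step 7: x=[2.9906] v=[-1.6315]
Step 8: x=[2.7413] v=[-0.9973]
Step 9: x=[2.6786] v=[-0.2509]
Step 10: x=[2.8095] v=[0.5237]
First v>=0 after going negative at step 10, time=2.5000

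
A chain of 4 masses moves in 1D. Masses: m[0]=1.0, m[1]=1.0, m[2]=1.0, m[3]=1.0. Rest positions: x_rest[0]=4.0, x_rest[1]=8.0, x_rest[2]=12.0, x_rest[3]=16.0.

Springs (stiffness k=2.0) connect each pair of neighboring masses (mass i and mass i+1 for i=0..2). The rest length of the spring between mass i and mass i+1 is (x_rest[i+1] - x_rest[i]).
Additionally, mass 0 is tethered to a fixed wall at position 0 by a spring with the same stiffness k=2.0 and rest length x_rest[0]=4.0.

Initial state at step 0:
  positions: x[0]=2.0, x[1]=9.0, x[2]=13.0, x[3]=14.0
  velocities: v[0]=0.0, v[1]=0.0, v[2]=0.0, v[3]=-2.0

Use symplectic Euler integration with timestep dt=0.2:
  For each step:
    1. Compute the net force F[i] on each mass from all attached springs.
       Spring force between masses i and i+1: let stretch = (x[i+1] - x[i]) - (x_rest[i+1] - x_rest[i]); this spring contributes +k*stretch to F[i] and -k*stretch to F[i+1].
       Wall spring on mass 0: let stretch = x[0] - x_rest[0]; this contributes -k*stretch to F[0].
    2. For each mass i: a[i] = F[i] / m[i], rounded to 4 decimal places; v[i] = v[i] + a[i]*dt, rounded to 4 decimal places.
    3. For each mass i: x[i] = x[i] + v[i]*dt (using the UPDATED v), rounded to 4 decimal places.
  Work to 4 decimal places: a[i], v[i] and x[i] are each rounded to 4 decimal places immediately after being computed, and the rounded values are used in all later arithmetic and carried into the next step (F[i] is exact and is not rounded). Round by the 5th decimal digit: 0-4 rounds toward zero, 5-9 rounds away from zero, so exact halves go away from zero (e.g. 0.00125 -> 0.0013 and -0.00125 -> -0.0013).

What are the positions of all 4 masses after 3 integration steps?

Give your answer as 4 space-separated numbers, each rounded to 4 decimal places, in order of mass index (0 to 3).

Step 0: x=[2.0000 9.0000 13.0000 14.0000] v=[0.0000 0.0000 0.0000 -2.0000]
Step 1: x=[2.4000 8.7600 12.7600 13.8400] v=[2.0000 -1.2000 -1.2000 -0.8000]
Step 2: x=[3.1168 8.3312 12.2864 13.9136] v=[3.5840 -2.1440 -2.3680 0.3680]
Step 3: x=[4.0014 7.8017 11.6266 14.1770] v=[4.4230 -2.6477 -3.2992 1.3171]

Answer: 4.0014 7.8017 11.6266 14.1770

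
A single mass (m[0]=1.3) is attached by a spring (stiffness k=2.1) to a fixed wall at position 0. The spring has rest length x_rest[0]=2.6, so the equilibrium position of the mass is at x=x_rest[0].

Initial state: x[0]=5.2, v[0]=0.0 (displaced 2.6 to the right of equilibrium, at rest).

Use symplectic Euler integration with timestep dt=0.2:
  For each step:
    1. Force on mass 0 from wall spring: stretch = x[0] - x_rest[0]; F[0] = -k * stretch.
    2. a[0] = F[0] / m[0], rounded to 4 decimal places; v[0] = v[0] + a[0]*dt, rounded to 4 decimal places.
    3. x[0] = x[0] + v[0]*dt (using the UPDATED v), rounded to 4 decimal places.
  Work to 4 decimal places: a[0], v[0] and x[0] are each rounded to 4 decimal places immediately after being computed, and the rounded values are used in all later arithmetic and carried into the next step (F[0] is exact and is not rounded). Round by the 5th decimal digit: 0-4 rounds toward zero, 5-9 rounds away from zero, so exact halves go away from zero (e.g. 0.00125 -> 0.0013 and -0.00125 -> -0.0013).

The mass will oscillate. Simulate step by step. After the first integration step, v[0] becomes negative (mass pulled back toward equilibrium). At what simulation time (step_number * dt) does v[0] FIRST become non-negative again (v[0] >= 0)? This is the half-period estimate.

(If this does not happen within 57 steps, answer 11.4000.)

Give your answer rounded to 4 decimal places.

Step 0: x=[5.2000] v=[0.0000]
Step 1: x=[5.0320] v=[-0.8400]
Step 2: x=[4.7069] v=[-1.6257]
Step 3: x=[4.2456] v=[-2.3064]
Step 4: x=[3.6780] v=[-2.8381]
Step 5: x=[3.0407] v=[-3.1864]
Step 6: x=[2.3749] v=[-3.3288]
Step 7: x=[1.7237] v=[-3.2561]
Step 8: x=[1.1291] v=[-2.9730]
Step 9: x=[0.6295] v=[-2.4978]
Step 10: x=[0.2573] v=[-1.8612]
Step 11: x=[0.0364] v=[-1.1043]
Step 12: x=[-0.0188] v=[-0.2761]
Step 13: x=[0.0952] v=[0.5700]
First v>=0 after going negative at step 13, time=2.6000

Answer: 2.6000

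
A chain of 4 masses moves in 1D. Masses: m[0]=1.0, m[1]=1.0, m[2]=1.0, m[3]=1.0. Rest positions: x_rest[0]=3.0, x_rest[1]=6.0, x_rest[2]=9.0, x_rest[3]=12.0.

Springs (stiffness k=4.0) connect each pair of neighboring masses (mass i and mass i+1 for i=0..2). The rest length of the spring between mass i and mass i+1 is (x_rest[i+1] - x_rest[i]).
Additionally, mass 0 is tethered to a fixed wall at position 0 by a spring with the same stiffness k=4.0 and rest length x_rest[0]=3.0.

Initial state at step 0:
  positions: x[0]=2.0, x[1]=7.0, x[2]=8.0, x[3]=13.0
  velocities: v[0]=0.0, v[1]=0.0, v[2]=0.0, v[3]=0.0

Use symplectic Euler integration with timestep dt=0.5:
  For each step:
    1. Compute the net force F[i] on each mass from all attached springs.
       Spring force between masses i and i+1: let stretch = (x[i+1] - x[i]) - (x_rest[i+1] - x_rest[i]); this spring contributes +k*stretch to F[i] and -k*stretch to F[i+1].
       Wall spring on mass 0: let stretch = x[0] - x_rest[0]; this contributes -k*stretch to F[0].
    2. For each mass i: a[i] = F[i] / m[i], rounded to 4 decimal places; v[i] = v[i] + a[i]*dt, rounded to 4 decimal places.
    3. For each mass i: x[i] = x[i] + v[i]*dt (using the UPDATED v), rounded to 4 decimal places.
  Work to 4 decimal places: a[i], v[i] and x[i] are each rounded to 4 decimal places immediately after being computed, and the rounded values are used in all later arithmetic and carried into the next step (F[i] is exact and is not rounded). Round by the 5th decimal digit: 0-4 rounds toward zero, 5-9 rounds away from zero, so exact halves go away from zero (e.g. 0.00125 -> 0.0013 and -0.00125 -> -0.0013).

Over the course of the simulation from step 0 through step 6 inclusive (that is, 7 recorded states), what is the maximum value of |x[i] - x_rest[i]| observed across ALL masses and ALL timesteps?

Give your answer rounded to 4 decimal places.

Answer: 4.0000

Derivation:
Step 0: x=[2.0000 7.0000 8.0000 13.0000] v=[0.0000 0.0000 0.0000 0.0000]
Step 1: x=[5.0000 3.0000 12.0000 11.0000] v=[6.0000 -8.0000 8.0000 -4.0000]
Step 2: x=[1.0000 10.0000 6.0000 13.0000] v=[-8.0000 14.0000 -12.0000 4.0000]
Step 3: x=[5.0000 4.0000 11.0000 11.0000] v=[8.0000 -12.0000 10.0000 -4.0000]
Step 4: x=[3.0000 6.0000 9.0000 12.0000] v=[-4.0000 4.0000 -4.0000 2.0000]
Step 5: x=[1.0000 8.0000 7.0000 13.0000] v=[-4.0000 4.0000 -4.0000 2.0000]
Step 6: x=[5.0000 2.0000 12.0000 11.0000] v=[8.0000 -12.0000 10.0000 -4.0000]
Max displacement = 4.0000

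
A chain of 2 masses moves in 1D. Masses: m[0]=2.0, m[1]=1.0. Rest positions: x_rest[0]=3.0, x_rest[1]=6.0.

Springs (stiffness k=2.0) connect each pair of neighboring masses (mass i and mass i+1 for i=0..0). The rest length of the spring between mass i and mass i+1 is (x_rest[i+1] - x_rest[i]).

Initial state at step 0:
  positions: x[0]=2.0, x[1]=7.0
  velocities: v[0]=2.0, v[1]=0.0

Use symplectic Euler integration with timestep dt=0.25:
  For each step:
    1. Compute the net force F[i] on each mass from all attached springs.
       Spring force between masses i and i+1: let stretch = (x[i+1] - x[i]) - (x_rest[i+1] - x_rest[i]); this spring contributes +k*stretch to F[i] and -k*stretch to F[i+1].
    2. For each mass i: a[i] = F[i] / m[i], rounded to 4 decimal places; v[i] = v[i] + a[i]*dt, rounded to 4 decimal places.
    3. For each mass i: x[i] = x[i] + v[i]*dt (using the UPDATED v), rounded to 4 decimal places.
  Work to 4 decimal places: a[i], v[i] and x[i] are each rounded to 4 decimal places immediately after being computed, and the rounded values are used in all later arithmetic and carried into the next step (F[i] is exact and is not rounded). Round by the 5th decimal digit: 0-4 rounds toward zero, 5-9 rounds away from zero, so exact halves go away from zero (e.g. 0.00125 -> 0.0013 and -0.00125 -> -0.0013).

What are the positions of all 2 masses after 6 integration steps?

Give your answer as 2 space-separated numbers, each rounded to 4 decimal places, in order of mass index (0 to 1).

Step 0: x=[2.0000 7.0000] v=[2.0000 0.0000]
Step 1: x=[2.6250 6.7500] v=[2.5000 -1.0000]
Step 2: x=[3.3203 6.3594] v=[2.7813 -1.5625]
Step 3: x=[4.0181 5.9639] v=[2.7911 -1.5821]
Step 4: x=[4.6500 5.7002] v=[2.5276 -1.0550]
Step 5: x=[5.1601 5.6802] v=[2.0402 -0.0801]
Step 6: x=[5.5152 5.9702] v=[1.4202 1.1599]

Answer: 5.5152 5.9702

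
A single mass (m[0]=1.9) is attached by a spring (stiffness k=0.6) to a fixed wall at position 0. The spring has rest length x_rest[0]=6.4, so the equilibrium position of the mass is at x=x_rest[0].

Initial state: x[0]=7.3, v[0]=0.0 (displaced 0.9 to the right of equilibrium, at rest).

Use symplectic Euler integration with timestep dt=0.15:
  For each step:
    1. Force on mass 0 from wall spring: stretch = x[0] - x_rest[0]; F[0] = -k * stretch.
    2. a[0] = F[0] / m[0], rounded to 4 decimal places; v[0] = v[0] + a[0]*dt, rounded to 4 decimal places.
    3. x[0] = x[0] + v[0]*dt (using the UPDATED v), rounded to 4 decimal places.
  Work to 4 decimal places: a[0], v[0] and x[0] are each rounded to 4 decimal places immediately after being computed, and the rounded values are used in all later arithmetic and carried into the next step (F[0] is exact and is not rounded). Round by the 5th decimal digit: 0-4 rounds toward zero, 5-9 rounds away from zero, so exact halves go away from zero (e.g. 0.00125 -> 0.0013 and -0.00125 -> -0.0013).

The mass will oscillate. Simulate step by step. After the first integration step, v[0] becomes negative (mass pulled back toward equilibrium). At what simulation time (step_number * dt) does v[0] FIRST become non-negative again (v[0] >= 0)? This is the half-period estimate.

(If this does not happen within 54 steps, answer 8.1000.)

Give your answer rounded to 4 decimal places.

Step 0: x=[7.3000] v=[0.0000]
Step 1: x=[7.2936] v=[-0.0426]
Step 2: x=[7.2809] v=[-0.0849]
Step 3: x=[7.2619] v=[-0.1266]
Step 4: x=[7.2368] v=[-0.1674]
Step 5: x=[7.2058] v=[-0.2070]
Step 6: x=[7.1690] v=[-0.2452]
Step 7: x=[7.1268] v=[-0.2816]
Step 8: x=[7.0794] v=[-0.3160]
Step 9: x=[7.0272] v=[-0.3482]
Step 10: x=[6.9705] v=[-0.3779]
Step 11: x=[6.9098] v=[-0.4049]
Step 12: x=[6.8454] v=[-0.4291]
Step 13: x=[6.7779] v=[-0.4502]
Step 14: x=[6.7077] v=[-0.4681]
Step 15: x=[6.6353] v=[-0.4827]
Step 16: x=[6.5612] v=[-0.4938]
Step 17: x=[6.4860] v=[-0.5014]
Step 18: x=[6.4102] v=[-0.5055]
Step 19: x=[6.3343] v=[-0.5060]
Step 20: x=[6.2589] v=[-0.5029]
Step 21: x=[6.1845] v=[-0.4962]
Step 22: x=[6.1116] v=[-0.4860]
Step 23: x=[6.0408] v=[-0.4723]
Step 24: x=[5.9725] v=[-0.4553]
Step 25: x=[5.9072] v=[-0.4351]
Step 26: x=[5.8454] v=[-0.4118]
Step 27: x=[5.7876] v=[-0.3855]
Step 28: x=[5.7341] v=[-0.3565]
Step 29: x=[5.6854] v=[-0.3250]
Step 30: x=[5.6417] v=[-0.2911]
Step 31: x=[5.6034] v=[-0.2552]
Step 32: x=[5.5708] v=[-0.2175]
Step 33: x=[5.5441] v=[-0.1782]
Step 34: x=[5.5234] v=[-0.1377]
Step 35: x=[5.5090] v=[-0.0962]
Step 36: x=[5.5009] v=[-0.0540]
Step 37: x=[5.4992] v=[-0.0114]
Step 38: x=[5.5039] v=[0.0313]
First v>=0 after going negative at step 38, time=5.7000

Answer: 5.7000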